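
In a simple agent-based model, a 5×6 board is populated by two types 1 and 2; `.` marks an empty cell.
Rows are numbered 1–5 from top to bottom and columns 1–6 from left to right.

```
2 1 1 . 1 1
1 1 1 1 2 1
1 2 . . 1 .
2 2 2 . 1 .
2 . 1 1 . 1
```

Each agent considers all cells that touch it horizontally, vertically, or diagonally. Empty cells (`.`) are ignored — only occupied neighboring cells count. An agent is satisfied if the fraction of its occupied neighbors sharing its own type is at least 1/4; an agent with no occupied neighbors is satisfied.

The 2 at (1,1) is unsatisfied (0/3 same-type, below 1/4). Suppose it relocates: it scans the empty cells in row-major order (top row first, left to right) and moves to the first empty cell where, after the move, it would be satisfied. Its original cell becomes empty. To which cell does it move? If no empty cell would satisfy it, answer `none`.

(3,3)

Vacating (1,1). Empty cells in order:
  (1,4): 1/5 same-type → still unsatisfied.
  (3,3): 3/6 same-type → satisfied — stop here.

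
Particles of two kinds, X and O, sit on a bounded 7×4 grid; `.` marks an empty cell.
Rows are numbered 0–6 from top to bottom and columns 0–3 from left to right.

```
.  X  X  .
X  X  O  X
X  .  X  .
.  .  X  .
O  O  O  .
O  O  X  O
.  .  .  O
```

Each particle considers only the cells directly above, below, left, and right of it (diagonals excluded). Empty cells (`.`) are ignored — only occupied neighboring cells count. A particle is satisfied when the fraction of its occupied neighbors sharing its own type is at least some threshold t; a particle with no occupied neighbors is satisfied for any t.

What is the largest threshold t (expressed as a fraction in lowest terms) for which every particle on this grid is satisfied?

Row 0: (0,1)X 2/2 · (0,2)X 1/2
Row 1: (1,0)X 2/2 · (1,1)X 2/3 · (1,2)O 0/4 · (1,3)X 0/1
Row 2: (2,0)X 1/1 · (2,2)X 1/2
Row 3: (3,2)X 1/2
Row 4: (4,0)O 2/2 · (4,1)O 3/3 · (4,2)O 1/3
Row 5: (5,0)O 2/2 · (5,1)O 2/3 · (5,2)X 0/3 · (5,3)O 1/2
Row 6: (6,3)O 1/1
The smallest same-type fraction is 0/4 at (1,2), which reduces to 0/1. Any threshold above that leaves this particle unsatisfied.

0/1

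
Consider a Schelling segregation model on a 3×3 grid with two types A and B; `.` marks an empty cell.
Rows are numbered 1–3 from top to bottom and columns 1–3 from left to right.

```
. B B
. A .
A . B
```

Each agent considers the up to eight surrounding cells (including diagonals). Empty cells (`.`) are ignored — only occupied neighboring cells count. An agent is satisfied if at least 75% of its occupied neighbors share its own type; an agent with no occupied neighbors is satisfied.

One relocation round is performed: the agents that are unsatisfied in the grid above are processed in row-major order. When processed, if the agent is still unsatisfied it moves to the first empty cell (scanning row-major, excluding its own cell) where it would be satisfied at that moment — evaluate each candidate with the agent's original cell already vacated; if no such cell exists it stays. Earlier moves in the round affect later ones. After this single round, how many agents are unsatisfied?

Initially unsatisfied (in order): (1,2), (1,3), (2,2), (3,3).
  (1,2): no empty cell satisfies it; stays.
  (1,3): no empty cell satisfies it; stays.
  (2,2): no empty cell satisfies it; stays.
  (3,3): no empty cell satisfies it; stays.
Resulting grid:
. B B
. A .
A . B
Unsatisfied now: (1,2), (1,3), (2,2), (3,3).

4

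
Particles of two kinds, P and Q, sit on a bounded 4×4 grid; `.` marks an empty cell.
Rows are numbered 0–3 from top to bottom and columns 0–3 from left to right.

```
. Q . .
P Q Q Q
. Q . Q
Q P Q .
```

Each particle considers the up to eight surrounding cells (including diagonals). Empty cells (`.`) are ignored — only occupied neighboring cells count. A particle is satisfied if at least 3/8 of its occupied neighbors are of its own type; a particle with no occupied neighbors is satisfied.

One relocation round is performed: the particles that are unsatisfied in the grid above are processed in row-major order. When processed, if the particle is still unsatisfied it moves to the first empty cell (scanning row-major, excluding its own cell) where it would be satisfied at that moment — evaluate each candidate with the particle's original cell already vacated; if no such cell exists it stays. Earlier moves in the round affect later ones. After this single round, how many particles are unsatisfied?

Initially unsatisfied (in order): (1,0), (3,1).
  (1,0): no empty cell satisfies it; stays.
  (3,1): no empty cell satisfies it; stays.
Resulting grid:
. Q . .
P Q Q Q
. Q . Q
Q P Q .
Unsatisfied now: (1,0), (3,1).

2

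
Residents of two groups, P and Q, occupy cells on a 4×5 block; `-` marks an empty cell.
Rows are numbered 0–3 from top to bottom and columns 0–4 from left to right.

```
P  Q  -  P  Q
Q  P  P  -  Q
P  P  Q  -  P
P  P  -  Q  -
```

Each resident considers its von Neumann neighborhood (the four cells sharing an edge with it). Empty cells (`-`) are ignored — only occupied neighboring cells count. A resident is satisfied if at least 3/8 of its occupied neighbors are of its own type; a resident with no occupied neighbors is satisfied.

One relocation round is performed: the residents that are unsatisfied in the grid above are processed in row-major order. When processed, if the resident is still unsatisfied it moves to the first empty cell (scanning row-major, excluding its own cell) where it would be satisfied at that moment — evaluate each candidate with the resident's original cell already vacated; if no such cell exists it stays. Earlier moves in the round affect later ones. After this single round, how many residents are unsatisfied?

Initially unsatisfied (in order): (0,0), (0,1), (0,3), (1,0), (2,2), (2,4).
  (0,0) → (0,2).
  (0,1) → (0,0).
  (0,3): now satisfied by earlier moves; stays.
  (1,0) → (2,3).
  (2,2) → (1,3).
  (2,4) → (0,1).
Resulting grid:
Q P P P Q
- P P Q Q
P P - Q -
P P - Q -
Unsatisfied now: (0,0), (0,3).

2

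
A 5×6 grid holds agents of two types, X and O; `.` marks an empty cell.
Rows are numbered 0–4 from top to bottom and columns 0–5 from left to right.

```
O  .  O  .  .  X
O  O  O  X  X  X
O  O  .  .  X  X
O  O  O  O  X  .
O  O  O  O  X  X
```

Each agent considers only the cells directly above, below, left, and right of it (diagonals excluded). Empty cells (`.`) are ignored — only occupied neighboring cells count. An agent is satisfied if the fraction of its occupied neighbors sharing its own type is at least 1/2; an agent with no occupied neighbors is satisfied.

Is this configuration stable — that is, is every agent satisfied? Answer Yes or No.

(0,0)O 1/1 ✓
(0,2)O 1/1 ✓
(0,5)X 1/1 ✓
(1,0)O 3/3 ✓
(1,1)O 3/3 ✓
(1,2)O 2/3 ✓
(1,3)X 1/2 ✓
(1,4)X 3/3 ✓
(1,5)X 3/3 ✓
(2,0)O 3/3 ✓
(2,1)O 3/3 ✓
(2,4)X 3/3 ✓
(2,5)X 2/2 ✓
(3,0)O 3/3 ✓
(3,1)O 4/4 ✓
(3,2)O 3/3 ✓
(3,3)O 2/3 ✓
(3,4)X 2/3 ✓
(4,0)O 2/2 ✓
(4,1)O 3/3 ✓
(4,2)O 3/3 ✓
(4,3)O 2/3 ✓
(4,4)X 2/3 ✓
(4,5)X 1/1 ✓
All meet the threshold, so the configuration is stable.

Yes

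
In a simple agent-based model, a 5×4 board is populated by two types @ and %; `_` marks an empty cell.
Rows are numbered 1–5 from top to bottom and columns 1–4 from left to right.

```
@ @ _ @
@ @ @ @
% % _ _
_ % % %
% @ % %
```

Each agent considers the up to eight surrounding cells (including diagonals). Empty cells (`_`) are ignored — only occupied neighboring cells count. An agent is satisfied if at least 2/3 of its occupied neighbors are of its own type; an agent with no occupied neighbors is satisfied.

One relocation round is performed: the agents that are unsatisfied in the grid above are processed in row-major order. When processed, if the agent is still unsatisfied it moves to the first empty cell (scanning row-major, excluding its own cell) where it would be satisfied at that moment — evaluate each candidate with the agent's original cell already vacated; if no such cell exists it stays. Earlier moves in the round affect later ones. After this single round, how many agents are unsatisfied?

1

Initially unsatisfied (in order): (2,1), (3,1), (3,2), (5,1), (5,2).
  (2,1) → (1,3).
  (3,1): now satisfied by earlier moves; stays.
  (3,2) → (4,1).
  (5,1): now satisfied by earlier moves; stays.
  (5,2) → (2,1).
Resulting grid:
@ @ @ @
@ @ @ @
% _ _ _
% % % %
% _ % %
Unsatisfied now: (3,1).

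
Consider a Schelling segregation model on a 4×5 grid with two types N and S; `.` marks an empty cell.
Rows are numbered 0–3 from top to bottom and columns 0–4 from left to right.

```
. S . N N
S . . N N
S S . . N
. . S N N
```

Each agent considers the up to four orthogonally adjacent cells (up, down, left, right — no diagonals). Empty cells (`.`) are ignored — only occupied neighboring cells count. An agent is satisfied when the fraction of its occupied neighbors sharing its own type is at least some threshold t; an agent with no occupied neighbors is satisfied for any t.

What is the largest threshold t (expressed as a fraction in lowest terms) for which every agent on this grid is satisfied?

Row 0: (0,1)S — no occupied neighbors · (0,3)N 2/2 · (0,4)N 2/2
Row 1: (1,0)S 1/1 · (1,3)N 2/2 · (1,4)N 3/3
Row 2: (2,0)S 2/2 · (2,1)S 1/1 · (2,4)N 2/2
Row 3: (3,2)S 0/1 · (3,3)N 1/2 · (3,4)N 2/2
The smallest same-type fraction is 0/1 at (3,2), which reduces to 0/1. Any threshold above that leaves this agent unsatisfied.

0/1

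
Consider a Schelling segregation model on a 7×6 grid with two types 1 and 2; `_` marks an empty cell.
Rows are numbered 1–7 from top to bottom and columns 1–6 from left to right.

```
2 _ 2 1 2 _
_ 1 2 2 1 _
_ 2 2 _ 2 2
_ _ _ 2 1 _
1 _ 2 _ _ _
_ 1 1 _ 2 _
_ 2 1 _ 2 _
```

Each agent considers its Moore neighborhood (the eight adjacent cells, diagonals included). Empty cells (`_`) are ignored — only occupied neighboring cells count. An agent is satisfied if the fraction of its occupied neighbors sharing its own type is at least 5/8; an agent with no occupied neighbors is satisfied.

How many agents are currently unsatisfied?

13

Row 1: (1,1)2 0/1 not · (1,3)2 2/4 not · (1,4)1 1/5 not · (1,5)2 1/3 not
Row 2: (2,2)1 0/5 not · (2,3)2 4/6 satisfied · (2,4)2 5/7 satisfied · (2,5)1 1/5 not
Row 3: (3,2)2 2/3 satisfied · (3,3)2 4/5 satisfied · (3,5)2 3/5 not · (3,6)2 1/3 not
Row 4: (4,4)2 3/4 satisfied · (4,5)1 0/3 not
Row 5: (5,1)1 1/1 satisfied · (5,3)2 1/3 not
Row 6: (6,2)1 3/5 not · (6,3)1 2/4 not · (6,5)2 1/1 satisfied
Row 7: (7,2)2 0/3 not · (7,3)1 2/3 satisfied · (7,5)2 1/1 satisfied
Unsatisfied: (1,1), (1,3), (1,4), (1,5), (2,2), (2,5), (3,5), (3,6), (4,5), (5,3), (6,2), (6,3), (7,2) — 13 in total.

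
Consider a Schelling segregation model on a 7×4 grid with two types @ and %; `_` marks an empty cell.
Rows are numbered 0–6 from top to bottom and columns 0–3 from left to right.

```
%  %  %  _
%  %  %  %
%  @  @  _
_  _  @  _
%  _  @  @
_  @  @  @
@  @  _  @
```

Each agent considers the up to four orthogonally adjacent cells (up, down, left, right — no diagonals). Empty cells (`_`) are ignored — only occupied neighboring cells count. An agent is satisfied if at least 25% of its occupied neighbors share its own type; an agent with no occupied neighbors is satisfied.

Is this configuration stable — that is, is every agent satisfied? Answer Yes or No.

(0,0)% 2/2 ✓
(0,1)% 3/3 ✓
(0,2)% 2/2 ✓
(1,0)% 3/3 ✓
(1,1)% 3/4 ✓
(1,2)% 3/4 ✓
(1,3)% 1/1 ✓
(2,0)% 1/2 ✓
(2,1)@ 1/3 ✓
(2,2)@ 2/3 ✓
(3,2)@ 2/2 ✓
(4,0)% 0/0 ✓
(4,2)@ 3/3 ✓
(4,3)@ 2/2 ✓
(5,1)@ 2/2 ✓
(5,2)@ 3/3 ✓
(5,3)@ 3/3 ✓
(6,0)@ 1/1 ✓
(6,1)@ 2/2 ✓
(6,3)@ 1/1 ✓
All meet the threshold, so the configuration is stable.

Yes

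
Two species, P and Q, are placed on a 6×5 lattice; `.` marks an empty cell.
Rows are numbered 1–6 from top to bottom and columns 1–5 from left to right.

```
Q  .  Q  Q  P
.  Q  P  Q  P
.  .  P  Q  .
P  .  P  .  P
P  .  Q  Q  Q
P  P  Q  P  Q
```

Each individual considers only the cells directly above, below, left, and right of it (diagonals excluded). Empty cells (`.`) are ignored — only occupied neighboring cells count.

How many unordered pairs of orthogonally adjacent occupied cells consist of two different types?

Scan each occupied cell's neighbors to the right and below so each pair is counted once.
Row 1: Q(1,3)–Q(1,4)= Q(1,3)–P(2,3)≠ Q(1,4)–P(1,5)≠ Q(1,4)–Q(2,4)= P(1,5)–P(2,5)=  → 2/5 unlike.
Row 2: Q(2,2)–P(2,3)≠ P(2,3)–Q(2,4)≠ P(2,3)–P(3,3)= Q(2,4)–P(2,5)≠ Q(2,4)–Q(3,4)=  → 3/5 unlike.
Row 3: P(3,3)–Q(3,4)≠ P(3,3)–P(4,3)=  → 1/2 unlike.
Row 4: P(4,1)–P(5,1)= P(4,3)–Q(5,3)≠ P(4,5)–Q(5,5)≠  → 2/3 unlike.
Row 5: P(5,1)–P(6,1)= Q(5,3)–Q(5,4)= Q(5,3)–Q(6,3)= Q(5,4)–Q(5,5)= Q(5,4)–P(6,4)≠ Q(5,5)–Q(6,5)=  → 1/6 unlike.
Row 6: P(6,1)–P(6,2)= P(6,2)–Q(6,3)≠ Q(6,3)–P(6,4)≠ P(6,4)–Q(6,5)≠  → 3/4 unlike.
Total adjacent occupied pairs: 25; unlike-type pairs: 12.

12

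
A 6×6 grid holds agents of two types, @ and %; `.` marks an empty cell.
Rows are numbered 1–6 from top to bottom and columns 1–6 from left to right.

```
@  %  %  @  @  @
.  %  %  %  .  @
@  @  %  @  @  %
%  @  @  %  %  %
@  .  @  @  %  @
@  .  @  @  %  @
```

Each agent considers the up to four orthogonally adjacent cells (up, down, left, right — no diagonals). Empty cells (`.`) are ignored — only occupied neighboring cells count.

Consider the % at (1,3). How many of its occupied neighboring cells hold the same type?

2

Occupied neighbors of (1,3): (2,3)=%, (1,2)=%, (1,4)=@.
Same type (%): 2 of 3.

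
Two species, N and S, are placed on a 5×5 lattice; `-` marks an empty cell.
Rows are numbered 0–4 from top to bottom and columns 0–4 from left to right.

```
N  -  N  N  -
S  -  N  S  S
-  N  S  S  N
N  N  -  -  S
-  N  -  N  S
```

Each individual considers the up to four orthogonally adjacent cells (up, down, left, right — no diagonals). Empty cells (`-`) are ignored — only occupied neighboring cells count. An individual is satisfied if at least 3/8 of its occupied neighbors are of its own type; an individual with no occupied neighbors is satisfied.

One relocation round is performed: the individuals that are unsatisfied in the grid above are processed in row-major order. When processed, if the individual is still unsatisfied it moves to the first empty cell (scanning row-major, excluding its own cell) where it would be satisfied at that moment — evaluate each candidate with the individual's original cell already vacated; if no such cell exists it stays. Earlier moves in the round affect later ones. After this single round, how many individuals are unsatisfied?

Initially unsatisfied (in order): (0,0), (1,0), (1,2), (2,2), (2,4), (4,3).
  (0,0) → (0,1).
  (1,0): now satisfied by earlier moves; stays.
  (1,2) → (0,0).
  (2,2): now satisfied by earlier moves; stays.
  (2,4) → (0,4).
  (4,3) → (1,1).
Resulting grid:
N N N N N
S N - S S
- N S S -
N N - - S
- N - - S
Unsatisfied now: (1,0).

1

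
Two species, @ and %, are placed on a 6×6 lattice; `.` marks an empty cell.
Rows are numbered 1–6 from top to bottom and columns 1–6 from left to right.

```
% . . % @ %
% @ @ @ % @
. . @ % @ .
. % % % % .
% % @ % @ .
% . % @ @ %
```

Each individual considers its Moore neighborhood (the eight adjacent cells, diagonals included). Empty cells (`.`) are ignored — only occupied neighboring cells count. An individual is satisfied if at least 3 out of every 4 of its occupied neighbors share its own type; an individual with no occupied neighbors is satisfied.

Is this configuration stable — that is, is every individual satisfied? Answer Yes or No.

No

Row 1: (1,1)% 1/2 ✗ · (1,4)% 1/4 ✗ · (1,5)@ 2/5 ✗ · (1,6)% 1/3 ✗
Row 2: (2,1)% 1/2 ✗ · (2,2)@ 2/4 ✗ · (2,3)@ 3/5 ✗ · (2,4)@ 4/7 ✗ · (2,5)% 3/7 ✗ · (2,6)@ 2/4 ✗
Row 3: (3,3)@ 3/7 ✗ · (3,4)% 4/8 ✗ · (3,5)@ 2/6 ✗
Row 4: (4,2)% 3/5 ✗ · (4,3)% 5/7 ✗ · (4,4)% 4/8 ✗ · (4,5)% 3/5 ✗
Row 5: (5,1)% 3/3 ✓ · (5,2)% 5/6 ✓ · (5,3)@ 1/7 ✗ · (5,4)% 4/8 ✗ · (5,5)@ 2/6 ✗
Row 6: (6,1)% 2/2 ✓ · (6,3)% 2/4 ✗ · (6,4)@ 3/5 ✗ · (6,5)@ 2/4 ✗ · (6,6)% 0/2 ✗
For instance (1,1) has only 1/2 same-type neighbors, below 3/4.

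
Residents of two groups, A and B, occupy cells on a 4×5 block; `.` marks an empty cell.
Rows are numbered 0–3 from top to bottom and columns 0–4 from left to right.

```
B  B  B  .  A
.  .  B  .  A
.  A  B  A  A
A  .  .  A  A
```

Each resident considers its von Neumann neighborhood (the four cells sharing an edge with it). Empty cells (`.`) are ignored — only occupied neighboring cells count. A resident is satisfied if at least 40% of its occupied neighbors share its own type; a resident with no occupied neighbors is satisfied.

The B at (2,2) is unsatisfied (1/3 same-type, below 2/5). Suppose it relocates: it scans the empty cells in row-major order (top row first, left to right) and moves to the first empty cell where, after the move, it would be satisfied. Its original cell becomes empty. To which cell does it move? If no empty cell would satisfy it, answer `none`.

(0,3)

Vacating (2,2). Empty cells in order:
  (0,3): 1/2 same-type → satisfied — stop here.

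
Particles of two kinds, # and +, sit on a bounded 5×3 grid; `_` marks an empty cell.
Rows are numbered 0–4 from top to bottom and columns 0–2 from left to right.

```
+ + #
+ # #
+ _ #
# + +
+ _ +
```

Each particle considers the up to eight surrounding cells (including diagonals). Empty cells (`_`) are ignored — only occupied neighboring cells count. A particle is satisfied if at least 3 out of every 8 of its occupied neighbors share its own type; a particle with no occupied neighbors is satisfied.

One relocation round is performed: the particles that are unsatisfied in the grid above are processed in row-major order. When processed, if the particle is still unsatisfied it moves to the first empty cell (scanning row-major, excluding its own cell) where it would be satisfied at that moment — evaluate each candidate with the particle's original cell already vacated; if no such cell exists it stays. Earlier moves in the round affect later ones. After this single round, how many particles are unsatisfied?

0

Initially unsatisfied (in order): (3,0).
  (3,0) → (2,1).
Resulting grid:
+ + #
+ # #
+ # #
_ + +
+ _ +
All satisfied now.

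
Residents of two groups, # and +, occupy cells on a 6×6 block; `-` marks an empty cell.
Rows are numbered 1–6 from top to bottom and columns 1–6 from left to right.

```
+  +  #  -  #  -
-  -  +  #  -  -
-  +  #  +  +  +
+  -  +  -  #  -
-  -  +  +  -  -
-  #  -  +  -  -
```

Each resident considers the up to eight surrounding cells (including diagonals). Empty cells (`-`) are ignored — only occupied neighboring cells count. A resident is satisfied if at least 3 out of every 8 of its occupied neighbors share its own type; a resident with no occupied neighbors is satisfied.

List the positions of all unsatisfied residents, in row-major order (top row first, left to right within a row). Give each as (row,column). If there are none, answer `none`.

(1,3), (3,3), (4,5), (6,2)

(1,1)+ 1/1 ✓
(1,2)+ 2/3 ✓
(1,3)# 1/3 ✗
(1,5)# 1/1 ✓
(2,3)+ 3/6 ✓
(2,4)# 3/6 ✓
(3,2)+ 3/4 ✓
(3,3)# 1/5 ✗
(3,4)+ 3/6 ✓
(3,5)+ 2/4 ✓
(3,6)+ 1/2 ✓
(4,1)+ 1/1 ✓
(4,3)+ 4/5 ✓
(4,5)# 0/4 ✗
(5,3)+ 3/4 ✓
(5,4)+ 3/4 ✓
(6,2)# 0/1 ✗
(6,4)+ 2/2 ✓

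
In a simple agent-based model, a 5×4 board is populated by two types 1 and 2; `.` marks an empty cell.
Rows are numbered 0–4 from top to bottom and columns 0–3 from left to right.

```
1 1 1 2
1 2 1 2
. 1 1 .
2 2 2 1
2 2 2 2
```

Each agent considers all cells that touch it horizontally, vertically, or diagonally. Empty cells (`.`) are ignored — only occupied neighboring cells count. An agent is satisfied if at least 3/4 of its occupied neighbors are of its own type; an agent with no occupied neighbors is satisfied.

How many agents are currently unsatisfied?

12

Row 0: (0,0)1 2/3 ✗ · (0,1)1 4/5 ✓ · (0,2)1 2/5 ✗ · (0,3)2 1/3 ✗
Row 1: (1,0)1 3/4 ✓ · (1,1)2 0/7 ✗ · (1,2)1 4/7 ✗ · (1,3)2 1/4 ✗
Row 2: (2,1)1 3/7 ✗ · (2,2)1 3/7 ✗
Row 3: (3,0)2 3/4 ✓ · (3,1)2 5/7 ✗ · (3,2)2 4/7 ✗ · (3,3)1 1/4 ✗
Row 4: (4,0)2 3/3 ✓ · (4,1)2 5/5 ✓ · (4,2)2 4/5 ✓ · (4,3)2 2/3 ✗
Unsatisfied: (0,0), (0,2), (0,3), (1,1), (1,2), (1,3), (2,1), (2,2), (3,1), (3,2), (3,3), (4,3) — 12 in total.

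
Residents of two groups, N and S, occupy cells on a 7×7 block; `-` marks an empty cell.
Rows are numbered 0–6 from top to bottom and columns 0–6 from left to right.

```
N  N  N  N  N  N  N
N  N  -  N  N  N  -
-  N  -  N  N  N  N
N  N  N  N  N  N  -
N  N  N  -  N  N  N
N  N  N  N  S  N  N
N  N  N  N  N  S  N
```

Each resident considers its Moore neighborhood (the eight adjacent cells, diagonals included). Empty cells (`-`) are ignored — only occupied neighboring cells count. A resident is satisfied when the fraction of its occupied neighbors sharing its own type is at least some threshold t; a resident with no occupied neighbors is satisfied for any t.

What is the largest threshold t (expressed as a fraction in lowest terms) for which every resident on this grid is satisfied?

1/7

(0,0)N 3/3
(0,1)N 4/4
(0,2)N 4/4
(0,3)N 4/4
(0,4)N 5/5
(0,5)N 4/4
(0,6)N 2/2
(1,0)N 4/4
(1,1)N 5/5
(1,3)N 6/6
(1,4)N 8/8
(1,5)N 7/7
(2,1)N 5/5
(2,3)N 6/6
(2,4)N 8/8
(2,5)N 6/6
(2,6)N 3/3
(3,0)N 4/4
(3,1)N 6/6
(3,2)N 6/6
(3,3)N 6/6
(3,4)N 7/7
(3,5)N 7/7
(4,0)N 5/5
(4,1)N 8/8
(4,2)N 7/7
(4,4)N 6/7
(4,5)N 6/7
(4,6)N 4/4
(5,0)N 5/5
(5,1)N 8/8
(5,2)N 7/7
(5,3)N 6/7
(5,4)S 1/7
(5,5)N 6/8
(5,6)N 4/5
(6,0)N 3/3
(6,1)N 5/5
(6,2)N 5/5
(6,3)N 4/5
(6,4)N 3/5
(6,5)S 1/5
(6,6)N 2/3
The smallest same-type fraction is 1/7 at (5,4), which reduces to 1/7. Any threshold above that leaves this resident unsatisfied.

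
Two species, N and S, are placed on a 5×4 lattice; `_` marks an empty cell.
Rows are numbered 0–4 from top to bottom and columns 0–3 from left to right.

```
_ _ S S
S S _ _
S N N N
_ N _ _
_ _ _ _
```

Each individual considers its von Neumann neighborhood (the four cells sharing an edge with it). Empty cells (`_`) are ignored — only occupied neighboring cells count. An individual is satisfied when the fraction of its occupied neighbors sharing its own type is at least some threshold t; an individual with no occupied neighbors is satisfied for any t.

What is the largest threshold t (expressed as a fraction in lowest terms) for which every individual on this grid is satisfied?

1/2

(0,2)S 1/1
(0,3)S 1/1
(1,0)S 2/2
(1,1)S 1/2
(2,0)S 1/2
(2,1)N 2/4
(2,2)N 2/2
(2,3)N 1/1
(3,1)N 1/1
The smallest same-type fraction is 1/2 at (1,1), which reduces to 1/2. Any threshold above that leaves this individual unsatisfied.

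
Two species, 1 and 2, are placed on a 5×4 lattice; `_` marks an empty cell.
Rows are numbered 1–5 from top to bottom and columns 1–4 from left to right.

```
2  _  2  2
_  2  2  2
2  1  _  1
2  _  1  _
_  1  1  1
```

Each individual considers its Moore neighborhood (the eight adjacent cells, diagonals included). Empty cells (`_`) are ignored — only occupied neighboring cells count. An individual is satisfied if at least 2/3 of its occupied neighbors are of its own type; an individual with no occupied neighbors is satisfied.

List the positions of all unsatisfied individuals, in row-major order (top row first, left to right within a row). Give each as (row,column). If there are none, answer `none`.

(3,2), (3,4), (4,1)

(1,1)2 1/1 ok
(1,3)2 4/4 ok
(1,4)2 3/3 ok
(2,2)2 4/5 ok
(2,3)2 4/6 ok
(2,4)2 3/4 ok
(3,1)2 2/3 ok
(3,2)1 1/5 unhappy
(3,4)1 1/3 unhappy
(4,1)2 1/3 unhappy
(4,3)1 5/5 ok
(5,2)1 2/3 ok
(5,3)1 3/3 ok
(5,4)1 2/2 ok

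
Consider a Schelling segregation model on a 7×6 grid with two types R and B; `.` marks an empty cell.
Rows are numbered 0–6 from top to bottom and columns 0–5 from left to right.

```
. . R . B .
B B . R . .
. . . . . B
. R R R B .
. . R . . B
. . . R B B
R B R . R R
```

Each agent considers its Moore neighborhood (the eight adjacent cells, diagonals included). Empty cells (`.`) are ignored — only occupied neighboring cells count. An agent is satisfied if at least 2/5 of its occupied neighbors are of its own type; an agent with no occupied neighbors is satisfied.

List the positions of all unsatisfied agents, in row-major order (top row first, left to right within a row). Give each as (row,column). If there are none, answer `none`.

Row 0: (0,2)R 1/2 ✓ · (0,4)B 0/1 ✗
Row 1: (1,0)B 1/1 ✓ · (1,1)B 1/2 ✓ · (1,3)R 1/2 ✓
Row 2: (2,5)B 1/1 ✓
Row 3: (3,1)R 2/2 ✓ · (3,2)R 3/3 ✓ · (3,3)R 2/3 ✓ · (3,4)B 2/3 ✓
Row 4: (4,2)R 4/4 ✓ · (4,5)B 3/3 ✓
Row 5: (5,3)R 3/4 ✓ · (5,4)B 2/5 ✓ · (5,5)B 2/4 ✓
Row 6: (6,0)R 0/1 ✗ · (6,1)B 0/2 ✗ · (6,2)R 1/2 ✓ · (6,4)R 2/4 ✓ · (6,5)R 1/3 ✗

(0,4), (6,0), (6,1), (6,5)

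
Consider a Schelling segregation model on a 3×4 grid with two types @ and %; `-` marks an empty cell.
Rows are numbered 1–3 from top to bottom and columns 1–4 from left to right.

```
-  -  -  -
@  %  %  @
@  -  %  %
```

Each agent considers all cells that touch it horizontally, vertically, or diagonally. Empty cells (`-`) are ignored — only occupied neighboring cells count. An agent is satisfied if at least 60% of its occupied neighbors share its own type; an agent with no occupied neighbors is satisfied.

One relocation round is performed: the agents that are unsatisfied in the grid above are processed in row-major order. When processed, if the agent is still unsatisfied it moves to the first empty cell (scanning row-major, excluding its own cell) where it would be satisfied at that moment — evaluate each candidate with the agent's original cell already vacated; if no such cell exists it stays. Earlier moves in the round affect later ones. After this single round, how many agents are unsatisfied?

4

Initially unsatisfied (in order): (2,1), (2,2), (2,4), (3,1).
  (2,1): no empty cell satisfies it; stays.
  (2,2): no empty cell satisfies it; stays.
  (2,4): no empty cell satisfies it; stays.
  (3,1): no empty cell satisfies it; stays.
Resulting grid:
- - - -
@ % % @
@ - % %
Unsatisfied now: (2,1), (2,2), (2,4), (3,1).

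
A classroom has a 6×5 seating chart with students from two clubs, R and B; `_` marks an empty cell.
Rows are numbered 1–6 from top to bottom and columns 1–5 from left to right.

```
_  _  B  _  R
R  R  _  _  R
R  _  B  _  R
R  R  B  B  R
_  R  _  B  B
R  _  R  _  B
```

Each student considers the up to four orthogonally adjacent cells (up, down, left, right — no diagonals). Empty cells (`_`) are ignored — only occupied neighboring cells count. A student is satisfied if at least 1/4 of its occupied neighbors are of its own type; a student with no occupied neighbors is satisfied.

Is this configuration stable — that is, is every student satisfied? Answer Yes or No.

Yes

Row 1: (1,3)B 0/0 ok · (1,5)R 1/1 ok
Row 2: (2,1)R 2/2 ok · (2,2)R 1/1 ok · (2,5)R 2/2 ok
Row 3: (3,1)R 2/2 ok · (3,3)B 1/1 ok · (3,5)R 2/2 ok
Row 4: (4,1)R 2/2 ok · (4,2)R 2/3 ok · (4,3)B 2/3 ok · (4,4)B 2/3 ok · (4,5)R 1/3 ok
Row 5: (5,2)R 1/1 ok · (5,4)B 2/2 ok · (5,5)B 2/3 ok
Row 6: (6,1)R 0/0 ok · (6,3)R 0/0 ok · (6,5)B 1/1 ok
All meet the threshold, so the configuration is stable.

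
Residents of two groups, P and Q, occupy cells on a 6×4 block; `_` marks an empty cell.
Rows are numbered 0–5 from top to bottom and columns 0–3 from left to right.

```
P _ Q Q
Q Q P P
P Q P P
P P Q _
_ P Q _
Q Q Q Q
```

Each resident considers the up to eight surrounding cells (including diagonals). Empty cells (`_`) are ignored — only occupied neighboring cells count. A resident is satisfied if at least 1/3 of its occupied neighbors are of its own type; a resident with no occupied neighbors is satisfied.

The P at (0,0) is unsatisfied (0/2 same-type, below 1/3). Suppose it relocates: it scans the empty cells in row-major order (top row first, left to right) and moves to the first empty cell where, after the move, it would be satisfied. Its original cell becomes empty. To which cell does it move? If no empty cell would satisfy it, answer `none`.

(3,3)

Vacating (0,0). Empty cells in order:
  (0,1): 1/4 same-type → still unsatisfied.
  (3,3): 2/4 same-type → satisfied — stop here.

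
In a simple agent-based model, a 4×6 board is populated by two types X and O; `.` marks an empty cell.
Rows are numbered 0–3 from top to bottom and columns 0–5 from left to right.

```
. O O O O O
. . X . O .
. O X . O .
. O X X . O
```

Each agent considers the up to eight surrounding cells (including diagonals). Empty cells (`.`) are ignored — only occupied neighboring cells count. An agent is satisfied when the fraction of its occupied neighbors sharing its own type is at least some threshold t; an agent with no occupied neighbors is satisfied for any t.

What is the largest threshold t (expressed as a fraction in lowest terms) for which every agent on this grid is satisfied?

(0,1)O 1/2
(0,2)O 2/3
(0,3)O 3/4
(0,4)O 3/3
(0,5)O 2/2
(1,2)X 1/5
(1,4)O 4/4
(2,1)O 1/4
(2,2)X 3/5
(2,4)O 2/3
(3,1)O 1/3
(3,2)X 2/4
(3,3)X 2/3
(3,5)O 1/1
The smallest same-type fraction is 1/5 at (1,2), which reduces to 1/5. Any threshold above that leaves this agent unsatisfied.

1/5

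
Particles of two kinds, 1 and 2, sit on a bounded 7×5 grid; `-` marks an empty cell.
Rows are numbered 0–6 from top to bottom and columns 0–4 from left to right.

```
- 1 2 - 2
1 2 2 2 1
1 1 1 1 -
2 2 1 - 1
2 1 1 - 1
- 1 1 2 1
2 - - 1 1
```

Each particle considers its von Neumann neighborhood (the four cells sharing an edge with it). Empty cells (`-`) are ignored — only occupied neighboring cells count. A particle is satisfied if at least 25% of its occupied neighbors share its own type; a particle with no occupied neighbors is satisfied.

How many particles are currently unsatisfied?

4

(0,1)1 0/2 ✗
(0,2)2 1/2 ✓
(0,4)2 0/1 ✗
(1,0)1 1/2 ✓
(1,1)2 1/4 ✓
(1,2)2 3/4 ✓
(1,3)2 1/3 ✓
(1,4)1 0/2 ✗
(2,0)1 2/3 ✓
(2,1)1 2/4 ✓
(2,2)1 3/4 ✓
(2,3)1 1/2 ✓
(3,0)2 2/3 ✓
(3,1)2 1/4 ✓
(3,2)1 2/3 ✓
(3,4)1 1/1 ✓
(4,0)2 1/2 ✓
(4,1)1 2/4 ✓
(4,2)1 3/3 ✓
(4,4)1 2/2 ✓
(5,1)1 2/2 ✓
(5,2)1 2/3 ✓
(5,3)2 0/3 ✗
(5,4)1 2/3 ✓
(6,0)2 0/0 ✓
(6,3)1 1/2 ✓
(6,4)1 2/2 ✓
Unsatisfied: (0,1), (0,4), (1,4), (5,3) — 4 in total.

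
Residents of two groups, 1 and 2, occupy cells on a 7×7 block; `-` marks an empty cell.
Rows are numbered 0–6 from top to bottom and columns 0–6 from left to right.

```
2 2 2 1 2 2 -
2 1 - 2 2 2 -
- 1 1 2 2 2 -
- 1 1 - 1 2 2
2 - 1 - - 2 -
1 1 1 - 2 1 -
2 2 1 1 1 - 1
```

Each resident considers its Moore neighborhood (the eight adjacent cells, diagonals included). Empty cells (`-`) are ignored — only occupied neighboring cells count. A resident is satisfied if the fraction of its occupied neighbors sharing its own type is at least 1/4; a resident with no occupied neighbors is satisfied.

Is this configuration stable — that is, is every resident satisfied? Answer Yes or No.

Row 0: (0,0)2 2/3 ok · (0,1)2 3/4 ok · (0,2)2 2/4 ok · (0,3)1 0/4 unhappy · (0,4)2 4/5 ok · (0,5)2 3/3 ok
Row 1: (1,0)2 2/4 ok · (1,1)1 2/6 ok · (1,3)2 5/7 ok · (1,4)2 7/8 ok · (1,5)2 5/5 ok
Row 2: (2,1)1 4/5 ok · (2,2)1 4/6 ok · (2,3)2 3/6 ok · (2,4)2 6/7 ok · (2,5)2 5/6 ok
Row 3: (3,1)1 4/5 ok · (3,2)1 4/5 ok · (3,4)1 0/5 unhappy · (3,5)2 4/5 ok · (3,6)2 3/3 ok
Row 4: (4,0)2 0/3 unhappy · (4,2)1 4/4 ok · (4,5)2 3/5 ok
Row 5: (5,0)1 1/4 ok · (5,1)1 4/7 ok · (5,2)1 4/5 ok · (5,4)2 1/4 ok · (5,5)1 2/4 ok
Row 6: (6,0)2 1/3 ok · (6,1)2 1/5 unhappy · (6,2)1 3/4 ok · (6,3)1 3/4 ok · (6,4)1 2/3 ok · (6,6)1 1/1 ok
For instance (0,3) has only 0/4 same-type neighbors, below 1/4.

No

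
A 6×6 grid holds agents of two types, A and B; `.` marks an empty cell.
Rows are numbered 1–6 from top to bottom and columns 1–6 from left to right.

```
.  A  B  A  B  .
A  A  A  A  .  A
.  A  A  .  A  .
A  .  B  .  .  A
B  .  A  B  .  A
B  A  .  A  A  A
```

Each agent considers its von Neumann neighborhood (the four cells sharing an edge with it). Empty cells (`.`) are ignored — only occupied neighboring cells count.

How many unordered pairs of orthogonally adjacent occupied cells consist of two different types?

10

Scan each occupied cell's neighbors to the right and below so each pair is counted once.
From row 1: 4 unlike of 6 pairs (running 4/6).
From row 2: 0 unlike of 5 pairs (running 4/11).
From row 3: 1 unlike of 2 pairs (running 5/13).
From row 4: 2 unlike of 3 pairs (running 7/16).
From row 5: 2 unlike of 4 pairs (running 9/20).
From row 6: 1 unlike of 3 pairs (running 10/23).
Total adjacent occupied pairs: 23; unlike-type pairs: 10.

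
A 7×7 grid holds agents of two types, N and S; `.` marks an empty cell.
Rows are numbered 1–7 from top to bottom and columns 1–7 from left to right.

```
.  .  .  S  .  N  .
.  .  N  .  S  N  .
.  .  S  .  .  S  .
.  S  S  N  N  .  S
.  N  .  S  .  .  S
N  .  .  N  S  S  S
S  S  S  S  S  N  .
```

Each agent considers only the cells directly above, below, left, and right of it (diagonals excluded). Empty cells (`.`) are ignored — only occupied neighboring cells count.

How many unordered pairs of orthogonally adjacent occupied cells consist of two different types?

12

Scan each occupied cell's neighbors to the right and below so each pair is counted once.
Row 1: N(1,6)–N(2,6)=  → 0/1 unlike.
Row 2: N(2,3)–S(3,3)≠ S(2,5)–N(2,6)≠ N(2,6)–S(3,6)≠  → 3/3 unlike.
Row 3: S(3,3)–S(4,3)=  → 0/1 unlike.
Row 4: S(4,2)–S(4,3)= S(4,2)–N(5,2)≠ S(4,3)–N(4,4)≠ N(4,4)–N(4,5)= N(4,4)–S(5,4)≠ S(4,7)–S(5,7)=  → 3/6 unlike.
Row 5: S(5,4)–N(6,4)≠ S(5,7)–S(6,7)=  → 1/2 unlike.
Row 6: N(6,1)–S(7,1)≠ N(6,4)–S(6,5)≠ N(6,4)–S(7,4)≠ S(6,5)–S(6,6)= S(6,5)–S(7,5)= S(6,6)–S(6,7)= S(6,6)–N(7,6)≠  → 4/7 unlike.
Row 7: S(7,1)–S(7,2)= S(7,2)–S(7,3)= S(7,3)–S(7,4)= S(7,4)–S(7,5)= S(7,5)–N(7,6)≠  → 1/5 unlike.
Total adjacent occupied pairs: 25; unlike-type pairs: 12.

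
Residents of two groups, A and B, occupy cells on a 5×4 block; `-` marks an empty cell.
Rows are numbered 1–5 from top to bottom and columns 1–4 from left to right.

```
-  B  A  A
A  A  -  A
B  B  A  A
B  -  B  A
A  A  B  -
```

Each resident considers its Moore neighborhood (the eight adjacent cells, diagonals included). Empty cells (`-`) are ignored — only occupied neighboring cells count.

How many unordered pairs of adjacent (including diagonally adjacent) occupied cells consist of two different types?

Scan each occupied cell's neighbors to the right and below (and the two forward diagonals) so each pair is counted once.
From row 1: 3 unlike of 7 pairs (running 3/7).
From row 2: 4 unlike of 8 pairs (running 7/15).
From row 3: 3 unlike of 10 pairs (running 10/25).
From row 4: 5 unlike of 6 pairs (running 15/31).
From row 5: 1 unlike of 2 pairs (running 16/33).
Total adjacent occupied pairs: 33; unlike-type pairs: 16.

16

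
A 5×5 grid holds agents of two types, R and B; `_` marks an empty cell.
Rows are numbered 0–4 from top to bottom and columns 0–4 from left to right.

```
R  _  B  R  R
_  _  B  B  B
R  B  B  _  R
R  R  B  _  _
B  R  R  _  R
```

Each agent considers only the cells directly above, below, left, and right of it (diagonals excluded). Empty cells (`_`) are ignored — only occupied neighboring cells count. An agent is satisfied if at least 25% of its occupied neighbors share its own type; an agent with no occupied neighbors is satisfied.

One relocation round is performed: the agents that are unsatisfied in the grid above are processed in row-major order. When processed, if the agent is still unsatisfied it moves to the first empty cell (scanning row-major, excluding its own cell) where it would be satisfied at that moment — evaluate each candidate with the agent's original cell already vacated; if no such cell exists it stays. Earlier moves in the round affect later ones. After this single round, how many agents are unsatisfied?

0

Initially unsatisfied (in order): (2,4), (4,0).
  (2,4) → (0,1).
  (4,0) → (1,1).
Resulting grid:
R R B R R
_ B B B B
R B B _ _
R R B _ _
_ R R _ R
All satisfied now.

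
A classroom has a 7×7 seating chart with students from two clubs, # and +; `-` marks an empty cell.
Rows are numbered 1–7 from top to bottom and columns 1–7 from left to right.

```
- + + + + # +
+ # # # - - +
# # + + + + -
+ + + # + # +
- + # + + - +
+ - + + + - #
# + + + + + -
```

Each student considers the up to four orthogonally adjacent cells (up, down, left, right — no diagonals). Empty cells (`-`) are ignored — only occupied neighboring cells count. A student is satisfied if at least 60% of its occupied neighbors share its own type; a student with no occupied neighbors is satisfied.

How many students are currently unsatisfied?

(1,2)+ 1/2 ✗
(1,3)+ 2/3 ✓
(1,4)+ 2/3 ✓
(1,5)+ 1/2 ✗
(1,6)# 0/2 ✗
(1,7)+ 1/2 ✗
(2,1)+ 0/2 ✗
(2,2)# 2/4 ✗
(2,3)# 2/4 ✗
(2,4)# 1/3 ✗
(2,7)+ 1/1 ✓
(3,1)# 1/3 ✗
(3,2)# 2/4 ✗
(3,3)+ 2/4 ✗
(3,4)+ 2/4 ✗
(3,5)+ 3/3 ✓
(3,6)+ 1/2 ✗
(4,1)+ 1/2 ✗
(4,2)+ 3/4 ✓
(4,3)+ 2/4 ✗
(4,4)# 0/4 ✗
(4,5)+ 2/4 ✗
(4,6)# 0/3 ✗
(4,7)+ 1/2 ✗
(5,2)+ 1/2 ✗
(5,3)# 0/4 ✗
(5,4)+ 2/4 ✗
(5,5)+ 3/3 ✓
(5,7)+ 1/2 ✗
(6,1)+ 0/1 ✗
(6,3)+ 2/3 ✓
(6,4)+ 4/4 ✓
(6,5)+ 3/3 ✓
(6,7)# 0/1 ✗
(7,1)# 0/2 ✗
(7,2)+ 1/2 ✗
(7,3)+ 3/3 ✓
(7,4)+ 3/3 ✓
(7,5)+ 3/3 ✓
(7,6)+ 1/1 ✓
Unsatisfied: (1,2), (1,5), (1,6), (1,7), (2,1), (2,2), (2,3), (2,4), (3,1), (3,2), (3,3), (3,4), (3,6), (4,1), (4,3), (4,4), (4,5), (4,6), (4,7), (5,2), (5,3), (5,4), (5,7), (6,1), (6,7), (7,1), (7,2) — 27 in total.

27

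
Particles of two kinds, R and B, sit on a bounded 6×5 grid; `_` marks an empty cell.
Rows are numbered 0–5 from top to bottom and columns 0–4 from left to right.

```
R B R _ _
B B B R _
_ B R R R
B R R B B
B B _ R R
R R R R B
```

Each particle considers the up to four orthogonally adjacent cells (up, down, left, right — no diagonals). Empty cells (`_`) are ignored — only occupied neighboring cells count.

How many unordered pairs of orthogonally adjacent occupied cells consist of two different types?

Scan each occupied cell's neighbors to the right and below so each pair is counted once.
Row 0: R(0,0)–B(0,1)≠ R(0,0)–B(1,0)≠ B(0,1)–R(0,2)≠ B(0,1)–B(1,1)= R(0,2)–B(1,2)≠  → 4/5 unlike.
Row 1: B(1,0)–B(1,1)= B(1,1)–B(1,2)= B(1,1)–B(2,1)= B(1,2)–R(1,3)≠ B(1,2)–R(2,2)≠ R(1,3)–R(2,3)=  → 2/6 unlike.
Row 2: B(2,1)–R(2,2)≠ B(2,1)–R(3,1)≠ R(2,2)–R(2,3)= R(2,2)–R(3,2)= R(2,3)–R(2,4)= R(2,3)–B(3,3)≠ R(2,4)–B(3,4)≠  → 4/7 unlike.
Row 3: B(3,0)–R(3,1)≠ B(3,0)–B(4,0)= R(3,1)–R(3,2)= R(3,1)–B(4,1)≠ R(3,2)–B(3,3)≠ B(3,3)–B(3,4)= B(3,3)–R(4,3)≠ B(3,4)–R(4,4)≠  → 5/8 unlike.
Row 4: B(4,0)–B(4,1)= B(4,0)–R(5,0)≠ B(4,1)–R(5,1)≠ R(4,3)–R(4,4)= R(4,3)–R(5,3)= R(4,4)–B(5,4)≠  → 3/6 unlike.
Row 5: R(5,0)–R(5,1)= R(5,1)–R(5,2)= R(5,2)–R(5,3)= R(5,3)–B(5,4)≠  → 1/4 unlike.
Total adjacent occupied pairs: 36; unlike-type pairs: 19.

19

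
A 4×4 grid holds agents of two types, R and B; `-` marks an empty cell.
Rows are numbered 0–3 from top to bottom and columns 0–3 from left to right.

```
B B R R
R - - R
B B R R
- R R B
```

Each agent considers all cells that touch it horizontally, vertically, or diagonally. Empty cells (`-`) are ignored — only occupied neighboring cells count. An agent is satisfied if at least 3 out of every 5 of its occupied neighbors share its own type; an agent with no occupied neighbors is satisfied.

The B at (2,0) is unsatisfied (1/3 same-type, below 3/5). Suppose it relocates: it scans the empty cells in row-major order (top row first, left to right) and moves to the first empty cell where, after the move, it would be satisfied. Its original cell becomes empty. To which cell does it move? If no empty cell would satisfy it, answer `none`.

Vacating (2,0). Empty cells in order:
  (1,1): 3/6 same-type → still unsatisfied.
  (1,2): 2/7 same-type → still unsatisfied.
  (3,0): 1/2 same-type → still unsatisfied.

none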